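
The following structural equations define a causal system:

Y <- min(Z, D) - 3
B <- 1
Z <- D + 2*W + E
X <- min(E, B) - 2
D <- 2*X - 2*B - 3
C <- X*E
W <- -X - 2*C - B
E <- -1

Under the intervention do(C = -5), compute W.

12

Intervening sets C = -5 and removes its equation (C <- X*E).
X = min(E, B) - 2  [with E=-1, B=1]  = -3
W = -X - 2*C - B  [with X=-3, C=-5, B=1]  = 12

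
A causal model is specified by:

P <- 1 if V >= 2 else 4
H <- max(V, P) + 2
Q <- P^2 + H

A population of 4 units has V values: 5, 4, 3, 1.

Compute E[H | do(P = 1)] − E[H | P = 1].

The intervention sets P=1 in all 4 units regardless of V. Recomputing H per unit gives 7, 6, 5, 3; average 5.25.
Conditioning on P=1 selects the 3 unit(s) with V ∈ {5, 4, 3}. Their H values: 7, 6, 5. Mean = 6.
Difference = 5.25 − 6 = -0.75.

-0.75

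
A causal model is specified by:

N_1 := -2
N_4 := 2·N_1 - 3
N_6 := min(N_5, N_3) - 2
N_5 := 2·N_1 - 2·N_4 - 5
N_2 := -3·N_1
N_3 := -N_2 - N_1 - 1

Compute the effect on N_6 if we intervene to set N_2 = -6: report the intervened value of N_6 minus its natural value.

10

Under do(N_2=-6), the mechanism N_2 := -3·N_1 is discarded; N_2 is fixed at -6.
N_3 = -N_2 - N_1 - 1  [with N_2=-6, N_1=-2]  = 7
N_4 = 2·N_1 - 3  [with N_1=-2]  = -7
N_5 = 2·N_1 - 2·N_4 - 5  [with N_1=-2, N_4=-7]  = 5
N_6 = min(N_5, N_3) - 2  [with N_5=5, N_3=7]  = 3
Without intervention: N_2 = -3·N_1  [with N_1=-2]  = 6; N_3 = -N_2 - N_1 - 1  [with N_2=6, N_1=-2]  = -5; N_4 = 2·N_1 - 3  [with N_1=-2]  = -7; N_5 = 2·N_1 - 2·N_4 - 5  [with N_1=-2, N_4=-7]  = 5; N_6 = min(N_5, N_3) - 2  [with N_5=5, N_3=-5]  = -7.
Change = 3 − (-7) = 10.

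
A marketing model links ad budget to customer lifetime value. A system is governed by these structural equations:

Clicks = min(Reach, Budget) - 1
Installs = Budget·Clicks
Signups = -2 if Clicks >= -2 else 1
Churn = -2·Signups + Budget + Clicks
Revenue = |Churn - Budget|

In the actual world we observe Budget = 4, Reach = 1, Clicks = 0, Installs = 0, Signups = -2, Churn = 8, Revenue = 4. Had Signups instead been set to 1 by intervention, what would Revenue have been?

2

Under do(Signups=1), the mechanism Signups = -2 if Clicks >= -2 else 1 is discarded; Signups is fixed at 1.
Clicks = min(Reach, Budget) - 1  [with Reach=1, Budget=4]  = 0
Churn = -2·Signups + Budget + Clicks  [with Signups=1, Budget=4, Clicks=0]  = 2
Revenue = |Churn - Budget|  [with Churn=2, Budget=4]  = 2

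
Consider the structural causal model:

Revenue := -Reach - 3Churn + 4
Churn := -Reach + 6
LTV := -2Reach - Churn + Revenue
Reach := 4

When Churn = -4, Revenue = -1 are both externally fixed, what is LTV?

Setting Churn = -4, Revenue = -1 by intervention discards those variables' equations.
LTV = -2Reach - Churn + Revenue  [with Reach=4, Churn=-4, Revenue=-1]  = -5

-5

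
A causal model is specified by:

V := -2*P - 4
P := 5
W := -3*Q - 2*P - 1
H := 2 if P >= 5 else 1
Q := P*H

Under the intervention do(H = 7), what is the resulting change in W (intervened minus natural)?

-75

do(H=7) replaces the equation H := 2 if P >= 5 else 1 with the constant H = 7.
Q = P*H  [with P=5, H=7]  = 35
W = -3*Q - 2*P - 1  [with Q=35, P=5]  = -116
Without intervention: H = 2 if P >= 5 else 1  [with P=5]  = 2; Q = P*H  [with P=5, H=2]  = 10; W = -3*Q - 2*P - 1  [with Q=10, P=5]  = -41.
Change = -116 − (-41) = -75.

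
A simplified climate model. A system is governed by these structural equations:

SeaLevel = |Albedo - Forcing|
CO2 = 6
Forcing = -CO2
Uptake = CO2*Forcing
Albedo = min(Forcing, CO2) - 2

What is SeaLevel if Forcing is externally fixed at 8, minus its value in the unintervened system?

Under do(Forcing=8), the mechanism Forcing = -CO2 is discarded; Forcing is fixed at 8.
Albedo = min(Forcing, CO2) - 2  [with Forcing=8, CO2=6]  = 4
SeaLevel = |Albedo - Forcing|  [with Albedo=4, Forcing=8]  = 4
Without intervention: Forcing = -CO2  [with CO2=6]  = -6; Albedo = min(Forcing, CO2) - 2  [with Forcing=-6, CO2=6]  = -8; SeaLevel = |Albedo - Forcing|  [with Albedo=-8, Forcing=-6]  = 2.
Change = 4 − 2 = 2.

2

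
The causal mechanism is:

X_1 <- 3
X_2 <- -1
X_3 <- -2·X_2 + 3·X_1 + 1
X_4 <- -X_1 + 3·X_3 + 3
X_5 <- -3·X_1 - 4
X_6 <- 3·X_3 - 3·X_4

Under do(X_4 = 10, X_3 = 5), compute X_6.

-15

The joint intervention fixes X_4 = 10, X_3 = 5, removing each variable's own equation.
X_6 = 3·X_3 - 3·X_4  [with X_3=5, X_4=10]  = -15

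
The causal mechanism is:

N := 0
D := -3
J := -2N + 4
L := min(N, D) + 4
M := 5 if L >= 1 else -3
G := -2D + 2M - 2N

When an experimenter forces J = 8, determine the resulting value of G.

The intervention breaks the incoming arrows to J: J := -2N + 4 no longer applies, and J = 8.
No directed path runs from J to G, so G keeps its natural value.
L = min(N, D) + 4  [with N=0, D=-3]  = 1
M = 5 if L >= 1 else -3  [with L=1]  = 5
G = -2D + 2M - 2N  [with D=-3, M=5, N=0]  = 16

16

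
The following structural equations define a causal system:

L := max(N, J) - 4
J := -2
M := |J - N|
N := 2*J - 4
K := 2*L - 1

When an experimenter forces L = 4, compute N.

The intervention breaks the incoming arrows to L: L := max(N, J) - 4 no longer applies, and L = 4.
Since N is not a descendant of the intervened variable, it is unaffected.
N = 2*J - 4  [with J=-2]  = -8

-8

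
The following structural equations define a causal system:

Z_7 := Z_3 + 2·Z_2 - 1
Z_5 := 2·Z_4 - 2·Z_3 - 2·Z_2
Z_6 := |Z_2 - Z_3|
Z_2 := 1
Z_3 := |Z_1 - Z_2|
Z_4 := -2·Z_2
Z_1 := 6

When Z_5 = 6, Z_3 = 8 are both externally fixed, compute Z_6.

The joint intervention fixes Z_5 = 6, Z_3 = 8, removing each variable's own equation.
Z_6 = |Z_2 - Z_3|  [with Z_2=1, Z_3=8]  = 7

7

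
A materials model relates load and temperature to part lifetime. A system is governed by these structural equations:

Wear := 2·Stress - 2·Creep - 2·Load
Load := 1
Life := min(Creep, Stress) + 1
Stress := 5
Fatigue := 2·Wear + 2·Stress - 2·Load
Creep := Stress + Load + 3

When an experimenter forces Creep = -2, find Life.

The intervention breaks the incoming arrows to Creep: Creep := Stress + Load + 3 no longer applies, and Creep = -2.
Life = min(Creep, Stress) + 1  [with Creep=-2, Stress=5]  = -1

-1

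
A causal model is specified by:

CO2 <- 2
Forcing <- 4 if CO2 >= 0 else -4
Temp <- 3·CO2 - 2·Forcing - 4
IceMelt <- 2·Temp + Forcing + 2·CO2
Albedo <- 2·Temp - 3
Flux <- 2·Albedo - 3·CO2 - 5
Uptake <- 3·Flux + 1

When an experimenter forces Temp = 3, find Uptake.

The intervention breaks the incoming arrows to Temp: Temp <- 3·CO2 - 2·Forcing - 4 no longer applies, and Temp = 3.
Albedo = 2·Temp - 3  [with Temp=3]  = 3
Flux = 2·Albedo - 3·CO2 - 5  [with Albedo=3, CO2=2]  = -5
Uptake = 3·Flux + 1  [with Flux=-5]  = -14

-14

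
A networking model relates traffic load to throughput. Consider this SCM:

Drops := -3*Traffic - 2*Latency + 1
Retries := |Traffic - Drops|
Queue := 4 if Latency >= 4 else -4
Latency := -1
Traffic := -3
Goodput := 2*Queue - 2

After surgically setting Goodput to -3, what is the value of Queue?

do(Goodput=-3) replaces the equation Goodput := 2*Queue - 2 with the constant Goodput = -3.
Queue is not downstream of the intervention, so its value is determined by the original equations.
Queue = 4 if Latency >= 4 else -4  [with Latency=-1]  = -4

-4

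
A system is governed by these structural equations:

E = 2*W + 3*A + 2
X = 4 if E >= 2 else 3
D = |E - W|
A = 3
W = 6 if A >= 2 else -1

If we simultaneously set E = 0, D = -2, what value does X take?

3

Setting E = 0, D = -2 by intervention discards those variables' equations.
X = 4 if E >= 2 else 3  [with E=0]  = 3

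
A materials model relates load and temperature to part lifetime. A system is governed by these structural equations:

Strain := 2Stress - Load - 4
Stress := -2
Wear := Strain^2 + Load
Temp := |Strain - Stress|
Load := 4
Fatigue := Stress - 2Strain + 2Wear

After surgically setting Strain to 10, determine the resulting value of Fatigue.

The intervention breaks the incoming arrows to Strain: Strain := 2Stress - Load - 4 no longer applies, and Strain = 10.
Wear = Strain^2 + Load  [with Strain=10, Load=4]  = 104
Fatigue = Stress - 2Strain + 2Wear  [with Stress=-2, Strain=10, Wear=104]  = 186

186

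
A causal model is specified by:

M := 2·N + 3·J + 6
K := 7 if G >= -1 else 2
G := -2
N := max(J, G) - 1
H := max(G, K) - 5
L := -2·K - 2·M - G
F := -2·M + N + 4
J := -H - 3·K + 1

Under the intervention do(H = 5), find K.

Under do(H=5), the mechanism H := max(G, K) - 5 is discarded; H is fixed at 5.
Since K is not a descendant of the intervened variable, it is unaffected.
K = 7 if G >= -1 else 2  [with G=-2]  = 2

2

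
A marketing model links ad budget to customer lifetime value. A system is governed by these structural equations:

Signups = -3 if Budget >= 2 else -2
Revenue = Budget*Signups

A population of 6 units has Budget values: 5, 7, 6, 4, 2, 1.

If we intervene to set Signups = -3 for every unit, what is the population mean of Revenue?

The intervention sets Signups=-3 in all 6 units regardless of Budget. Recomputing Revenue per unit gives -15, -21, -18, -12, -6, -3; average -12.5.

-12.5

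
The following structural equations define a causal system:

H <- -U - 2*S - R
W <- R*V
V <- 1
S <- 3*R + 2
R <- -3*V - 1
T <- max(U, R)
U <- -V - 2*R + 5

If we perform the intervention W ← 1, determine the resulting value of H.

12

Intervening sets W = 1 and removes its equation (W <- R*V).
Since H is not a descendant of the intervened variable, it is unaffected.
R = -3*V - 1  [with V=1]  = -4
U = -V - 2*R + 5  [with V=1, R=-4]  = 12
S = 3*R + 2  [with R=-4]  = -10
H = -U - 2*S - R  [with U=12, S=-10, R=-4]  = 12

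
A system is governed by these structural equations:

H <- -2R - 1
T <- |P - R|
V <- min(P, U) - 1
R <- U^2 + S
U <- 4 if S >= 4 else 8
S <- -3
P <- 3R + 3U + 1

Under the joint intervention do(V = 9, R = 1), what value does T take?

The joint intervention fixes V = 9, R = 1, removing each variable's own equation.
U = 4 if S >= 4 else 8  [with S=-3]  = 8
P = 3R + 3U + 1  [with R=1, U=8]  = 28
T = |P - R|  [with P=28, R=1]  = 27

27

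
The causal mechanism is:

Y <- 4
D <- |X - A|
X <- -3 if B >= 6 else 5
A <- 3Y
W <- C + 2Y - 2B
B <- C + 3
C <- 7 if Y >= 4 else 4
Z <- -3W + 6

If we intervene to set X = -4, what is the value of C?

7

do(X=-4) replaces the equation X <- -3 if B >= 6 else 5 with the constant X = -4.
C is not downstream of the intervention, so its value is determined by the original equations.
C = 7 if Y >= 4 else 4  [with Y=4]  = 7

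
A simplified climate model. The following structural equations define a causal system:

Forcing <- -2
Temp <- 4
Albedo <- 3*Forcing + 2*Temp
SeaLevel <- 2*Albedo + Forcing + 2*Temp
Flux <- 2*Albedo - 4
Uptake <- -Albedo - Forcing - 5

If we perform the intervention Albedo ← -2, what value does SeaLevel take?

The intervention breaks the incoming arrows to Albedo: Albedo <- 3*Forcing + 2*Temp no longer applies, and Albedo = -2.
SeaLevel = 2*Albedo + Forcing + 2*Temp  [with Albedo=-2, Forcing=-2, Temp=4]  = 2

2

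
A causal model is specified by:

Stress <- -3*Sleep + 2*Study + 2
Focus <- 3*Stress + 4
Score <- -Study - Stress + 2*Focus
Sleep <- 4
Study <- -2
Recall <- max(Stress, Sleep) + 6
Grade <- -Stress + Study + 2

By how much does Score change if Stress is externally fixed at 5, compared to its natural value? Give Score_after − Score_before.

95

do(Stress=5) replaces the equation Stress <- -3*Sleep + 2*Study + 2 with the constant Stress = 5.
Focus = 3*Stress + 4  [with Stress=5]  = 19
Score = -Study - Stress + 2*Focus  [with Study=-2, Stress=5, Focus=19]  = 35
Without intervention: Stress = -3*Sleep + 2*Study + 2  [with Sleep=4, Study=-2]  = -14; Focus = 3*Stress + 4  [with Stress=-14]  = -38; Score = -Study - Stress + 2*Focus  [with Study=-2, Stress=-14, Focus=-38]  = -60.
Change = 35 − (-60) = 95.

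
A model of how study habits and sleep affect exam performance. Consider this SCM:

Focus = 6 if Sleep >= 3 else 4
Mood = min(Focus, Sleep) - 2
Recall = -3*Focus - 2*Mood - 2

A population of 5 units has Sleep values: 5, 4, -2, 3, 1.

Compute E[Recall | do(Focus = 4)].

-14

Every unit gets Focus=4 under the intervention. Recall values become -18, -18, -6, -16, -12; E[Recall|do(Focus=4)] = -14.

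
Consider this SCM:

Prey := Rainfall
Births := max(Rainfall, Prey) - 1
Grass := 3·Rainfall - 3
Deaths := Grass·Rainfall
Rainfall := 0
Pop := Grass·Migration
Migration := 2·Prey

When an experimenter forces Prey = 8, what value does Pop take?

-48

The intervention breaks the incoming arrows to Prey: Prey := Rainfall no longer applies, and Prey = 8.
Grass = 3·Rainfall - 3  [with Rainfall=0]  = -3
Migration = 2·Prey  [with Prey=8]  = 16
Pop = Grass·Migration  [with Grass=-3, Migration=16]  = -48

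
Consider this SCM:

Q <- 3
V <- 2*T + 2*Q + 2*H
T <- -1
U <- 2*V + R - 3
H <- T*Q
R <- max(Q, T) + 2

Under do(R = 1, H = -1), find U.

2

The joint intervention fixes R = 1, H = -1, removing each variable's own equation.
V = 2*T + 2*Q + 2*H  [with T=-1, Q=3, H=-1]  = 2
U = 2*V + R - 3  [with V=2, R=1]  = 2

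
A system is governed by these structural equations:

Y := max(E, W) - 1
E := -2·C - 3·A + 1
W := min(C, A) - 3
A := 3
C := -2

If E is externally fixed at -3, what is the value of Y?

-4

Intervening sets E = -3 and removes its equation (E := -2·C - 3·A + 1).
W = min(C, A) - 3  [with C=-2, A=3]  = -5
Y = max(E, W) - 1  [with E=-3, W=-5]  = -4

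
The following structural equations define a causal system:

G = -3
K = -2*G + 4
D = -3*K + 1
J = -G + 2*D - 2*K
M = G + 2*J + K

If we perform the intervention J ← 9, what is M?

25

Intervening sets J = 9 and removes its equation (J = -G + 2*D - 2*K).
K = -2*G + 4  [with G=-3]  = 10
M = G + 2*J + K  [with G=-3, J=9, K=10]  = 25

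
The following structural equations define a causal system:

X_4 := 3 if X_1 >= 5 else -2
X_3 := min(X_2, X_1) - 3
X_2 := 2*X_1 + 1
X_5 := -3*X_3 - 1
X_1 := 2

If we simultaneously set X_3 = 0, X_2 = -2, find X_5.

Setting X_3 = 0, X_2 = -2 by intervention discards those variables' equations.
X_5 = -3*X_3 - 1  [with X_3=0]  = -1

-1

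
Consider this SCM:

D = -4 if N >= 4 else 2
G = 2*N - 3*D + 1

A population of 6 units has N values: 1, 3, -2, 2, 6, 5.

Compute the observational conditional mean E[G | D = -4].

Conditioning on D=-4 selects the 2 unit(s) with N ∈ {6, 5}. Their G values: 25, 23. Mean = 24.

24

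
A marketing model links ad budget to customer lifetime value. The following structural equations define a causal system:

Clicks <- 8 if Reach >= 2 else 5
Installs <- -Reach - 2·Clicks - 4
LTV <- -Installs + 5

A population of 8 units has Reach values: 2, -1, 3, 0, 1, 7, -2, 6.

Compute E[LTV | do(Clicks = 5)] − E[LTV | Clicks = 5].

Under do(Clicks=5), Clicks's equation is replaced by Clicks=5 for every unit. Per-unit LTV: 21, 18, 22, 19, 20, 26, 17, 25. Mean = 21.
Observing Clicks=5 restricts to units where Clicks's equation naturally yields 5: Reach ∈ {-1, 0, 1, -2}. In that subpopulation LTV = 18, 19, 20, 17, mean 18.5.
Difference = 21 − 18.5 = 2.5.

2.5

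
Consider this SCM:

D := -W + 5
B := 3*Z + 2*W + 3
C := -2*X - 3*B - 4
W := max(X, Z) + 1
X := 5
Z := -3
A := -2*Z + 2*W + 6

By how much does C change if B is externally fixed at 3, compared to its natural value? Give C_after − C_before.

Under do(B=3), the mechanism B := 3*Z + 2*W + 3 is discarded; B is fixed at 3.
C = -2*X - 3*B - 4  [with X=5, B=3]  = -23
Without intervention: W = max(X, Z) + 1  [with X=5, Z=-3]  = 6; B = 3*Z + 2*W + 3  [with Z=-3, W=6]  = 6; C = -2*X - 3*B - 4  [with X=5, B=6]  = -32.
Change = -23 − (-32) = 9.

9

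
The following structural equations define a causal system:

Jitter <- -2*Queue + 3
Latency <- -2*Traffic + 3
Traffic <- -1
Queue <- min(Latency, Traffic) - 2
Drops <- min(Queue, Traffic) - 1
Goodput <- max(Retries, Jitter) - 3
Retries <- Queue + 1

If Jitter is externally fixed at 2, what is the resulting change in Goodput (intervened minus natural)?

Intervening sets Jitter = 2 and removes its equation (Jitter <- -2*Queue + 3).
Latency = -2*Traffic + 3  [with Traffic=-1]  = 5
Queue = min(Latency, Traffic) - 2  [with Latency=5, Traffic=-1]  = -3
Retries = Queue + 1  [with Queue=-3]  = -2
Goodput = max(Retries, Jitter) - 3  [with Retries=-2, Jitter=2]  = -1
Without intervention: Latency = -2*Traffic + 3  [with Traffic=-1]  = 5; Queue = min(Latency, Traffic) - 2  [with Latency=5, Traffic=-1]  = -3; Retries = Queue + 1  [with Queue=-3]  = -2; Jitter = -2*Queue + 3  [with Queue=-3]  = 9; Goodput = max(Retries, Jitter) - 3  [with Retries=-2, Jitter=9]  = 6.
Change = -1 − 6 = -7.

-7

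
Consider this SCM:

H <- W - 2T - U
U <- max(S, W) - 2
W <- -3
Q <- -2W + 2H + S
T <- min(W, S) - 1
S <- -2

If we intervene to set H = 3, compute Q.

The intervention breaks the incoming arrows to H: H <- W - 2T - U no longer applies, and H = 3.
Q = -2W + 2H + S  [with W=-3, H=3, S=-2]  = 10

10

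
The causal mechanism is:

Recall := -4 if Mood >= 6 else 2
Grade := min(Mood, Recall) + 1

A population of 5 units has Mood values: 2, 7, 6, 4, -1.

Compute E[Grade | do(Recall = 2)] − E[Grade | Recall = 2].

0.4

Under do(Recall=2), Recall's equation is replaced by Recall=2 for every unit. Per-unit Grade: 3, 3, 3, 3, 0. Mean = 2.4.
E[Grade|Recall=2] averages over only the 3 units with Recall=2 (Mood = 2, 4, -1): Grade = 3, 3, 0, mean 2.
Difference = 2.4 − 2 = 0.4.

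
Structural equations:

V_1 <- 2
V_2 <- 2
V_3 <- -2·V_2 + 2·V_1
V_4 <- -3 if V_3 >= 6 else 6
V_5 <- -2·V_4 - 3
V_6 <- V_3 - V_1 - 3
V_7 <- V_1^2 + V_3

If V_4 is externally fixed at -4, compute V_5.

Intervening sets V_4 = -4 and removes its equation (V_4 <- -3 if V_3 >= 6 else 6).
V_5 = -2·V_4 - 3  [with V_4=-4]  = 5

5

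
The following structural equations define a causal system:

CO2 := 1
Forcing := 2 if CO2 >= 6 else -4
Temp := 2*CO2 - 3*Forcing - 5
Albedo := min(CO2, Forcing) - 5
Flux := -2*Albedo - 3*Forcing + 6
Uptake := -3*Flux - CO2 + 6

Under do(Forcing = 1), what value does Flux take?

11

do(Forcing=1) replaces the equation Forcing := 2 if CO2 >= 6 else -4 with the constant Forcing = 1.
Albedo = min(CO2, Forcing) - 5  [with CO2=1, Forcing=1]  = -4
Flux = -2*Albedo - 3*Forcing + 6  [with Albedo=-4, Forcing=1]  = 11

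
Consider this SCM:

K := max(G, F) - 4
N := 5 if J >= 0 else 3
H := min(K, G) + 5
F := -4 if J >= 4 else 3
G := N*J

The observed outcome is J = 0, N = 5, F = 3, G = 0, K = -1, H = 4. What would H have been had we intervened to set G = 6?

Under do(G=6), the mechanism G := N*J is discarded; G is fixed at 6.
F = -4 if J >= 4 else 3  [with J=0]  = 3
K = max(G, F) - 4  [with G=6, F=3]  = 2
H = min(K, G) + 5  [with K=2, G=6]  = 7

7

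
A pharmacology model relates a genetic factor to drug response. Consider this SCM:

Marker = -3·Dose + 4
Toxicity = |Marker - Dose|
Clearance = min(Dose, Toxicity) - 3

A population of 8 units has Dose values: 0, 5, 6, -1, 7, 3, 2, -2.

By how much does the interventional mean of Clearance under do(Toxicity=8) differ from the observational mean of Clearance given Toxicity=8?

1.5

Every unit gets Toxicity=8 under the intervention. Clearance values become -3, 2, 3, -4, 4, 0, -1, -5; E[Clearance|do(Toxicity=8)] = -0.5.
Observing Toxicity=8 restricts to units where Toxicity's equation naturally yields 8: Dose ∈ {-1, 3}. In that subpopulation Clearance = -4, 0, mean -2.
Difference = -0.5 − (-2) = 1.5.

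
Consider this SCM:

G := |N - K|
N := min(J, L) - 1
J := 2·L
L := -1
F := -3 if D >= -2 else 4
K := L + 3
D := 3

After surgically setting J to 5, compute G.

4

The intervention breaks the incoming arrows to J: J := 2·L no longer applies, and J = 5.
K = L + 3  [with L=-1]  = 2
N = min(J, L) - 1  [with J=5, L=-1]  = -2
G = |N - K|  [with N=-2, K=2]  = 4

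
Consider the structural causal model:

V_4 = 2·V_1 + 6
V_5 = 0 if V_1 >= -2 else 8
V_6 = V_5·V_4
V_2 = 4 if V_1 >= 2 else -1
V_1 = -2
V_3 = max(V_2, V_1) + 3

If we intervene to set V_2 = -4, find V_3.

The intervention breaks the incoming arrows to V_2: V_2 = 4 if V_1 >= 2 else -1 no longer applies, and V_2 = -4.
V_3 = max(V_2, V_1) + 3  [with V_2=-4, V_1=-2]  = 1

1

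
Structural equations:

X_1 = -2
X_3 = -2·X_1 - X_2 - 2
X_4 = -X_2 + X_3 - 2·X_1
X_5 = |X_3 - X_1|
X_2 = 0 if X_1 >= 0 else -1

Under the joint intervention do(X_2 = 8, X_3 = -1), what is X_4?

Setting X_2 = 8, X_3 = -1 by intervention discards those variables' equations.
X_4 = -X_2 + X_3 - 2·X_1  [with X_2=8, X_3=-1, X_1=-2]  = -5

-5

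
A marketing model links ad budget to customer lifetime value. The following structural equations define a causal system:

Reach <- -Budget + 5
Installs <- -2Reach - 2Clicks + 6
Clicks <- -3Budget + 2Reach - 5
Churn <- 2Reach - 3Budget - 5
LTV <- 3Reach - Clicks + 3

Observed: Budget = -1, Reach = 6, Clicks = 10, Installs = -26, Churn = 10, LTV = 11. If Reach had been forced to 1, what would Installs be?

4

Under do(Reach=1), the mechanism Reach <- -Budget + 5 is discarded; Reach is fixed at 1.
Clicks = -3Budget + 2Reach - 5  [with Budget=-1, Reach=1]  = 0
Installs = -2Reach - 2Clicks + 6  [with Reach=1, Clicks=0]  = 4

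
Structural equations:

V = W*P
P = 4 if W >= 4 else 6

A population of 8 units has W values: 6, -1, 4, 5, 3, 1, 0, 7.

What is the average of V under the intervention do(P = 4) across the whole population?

12.5

Every unit gets P=4 under the intervention. V values become 24, -4, 16, 20, 12, 4, 0, 28; E[V|do(P=4)] = 12.5.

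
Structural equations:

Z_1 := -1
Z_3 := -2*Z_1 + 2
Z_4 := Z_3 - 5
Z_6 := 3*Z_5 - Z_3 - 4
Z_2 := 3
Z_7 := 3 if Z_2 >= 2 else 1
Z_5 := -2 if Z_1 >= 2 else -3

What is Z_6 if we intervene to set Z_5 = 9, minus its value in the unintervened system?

The intervention breaks the incoming arrows to Z_5: Z_5 := -2 if Z_1 >= 2 else -3 no longer applies, and Z_5 = 9.
Z_3 = -2*Z_1 + 2  [with Z_1=-1]  = 4
Z_6 = 3*Z_5 - Z_3 - 4  [with Z_5=9, Z_3=4]  = 19
Without intervention: Z_3 = -2*Z_1 + 2  [with Z_1=-1]  = 4; Z_5 = -2 if Z_1 >= 2 else -3  [with Z_1=-1]  = -3; Z_6 = 3*Z_5 - Z_3 - 4  [with Z_5=-3, Z_3=4]  = -17.
Change = 19 − (-17) = 36.

36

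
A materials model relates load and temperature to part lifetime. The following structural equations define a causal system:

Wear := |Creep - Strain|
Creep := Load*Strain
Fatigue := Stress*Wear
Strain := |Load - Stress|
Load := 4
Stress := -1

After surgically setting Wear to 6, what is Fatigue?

-6

The intervention breaks the incoming arrows to Wear: Wear := |Creep - Strain| no longer applies, and Wear = 6.
Fatigue = Stress*Wear  [with Stress=-1, Wear=6]  = -6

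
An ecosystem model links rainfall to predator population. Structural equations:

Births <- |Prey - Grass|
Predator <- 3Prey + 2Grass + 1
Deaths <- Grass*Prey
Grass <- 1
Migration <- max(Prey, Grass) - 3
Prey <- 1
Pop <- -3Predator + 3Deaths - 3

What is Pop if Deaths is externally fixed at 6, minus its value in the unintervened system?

15

Under do(Deaths=6), the mechanism Deaths <- Grass*Prey is discarded; Deaths is fixed at 6.
Predator = 3Prey + 2Grass + 1  [with Prey=1, Grass=1]  = 6
Pop = -3Predator + 3Deaths - 3  [with Predator=6, Deaths=6]  = -3
Without intervention: Predator = 3Prey + 2Grass + 1  [with Prey=1, Grass=1]  = 6; Deaths = Grass*Prey  [with Grass=1, Prey=1]  = 1; Pop = -3Predator + 3Deaths - 3  [with Predator=6, Deaths=1]  = -18.
Change = -3 − (-18) = 15.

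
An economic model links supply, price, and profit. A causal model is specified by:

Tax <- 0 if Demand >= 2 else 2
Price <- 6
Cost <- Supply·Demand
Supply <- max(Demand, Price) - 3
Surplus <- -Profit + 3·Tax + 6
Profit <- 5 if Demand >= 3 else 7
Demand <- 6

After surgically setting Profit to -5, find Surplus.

11

Intervening sets Profit = -5 and removes its equation (Profit <- 5 if Demand >= 3 else 7).
Tax = 0 if Demand >= 2 else 2  [with Demand=6]  = 0
Surplus = -Profit + 3·Tax + 6  [with Profit=-5, Tax=0]  = 11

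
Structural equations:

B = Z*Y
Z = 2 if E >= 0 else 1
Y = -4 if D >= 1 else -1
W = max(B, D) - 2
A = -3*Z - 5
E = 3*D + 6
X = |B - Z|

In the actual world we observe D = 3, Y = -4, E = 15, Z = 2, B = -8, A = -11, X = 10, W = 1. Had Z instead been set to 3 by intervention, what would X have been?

The intervention breaks the incoming arrows to Z: Z = 2 if E >= 0 else 1 no longer applies, and Z = 3.
Y = -4 if D >= 1 else -1  [with D=3]  = -4
B = Z*Y  [with Z=3, Y=-4]  = -12
X = |B - Z|  [with B=-12, Z=3]  = 15

15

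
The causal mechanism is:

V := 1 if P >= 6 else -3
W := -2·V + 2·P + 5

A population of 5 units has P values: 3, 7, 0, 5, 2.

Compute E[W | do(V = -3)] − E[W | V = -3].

Under do(V=-3), V's equation is replaced by V=-3 for every unit. Per-unit W: 17, 25, 11, 21, 15. Mean = 17.8.
Conditioning on V=-3 selects the 4 unit(s) with P ∈ {3, 0, 5, 2}. Their W values: 17, 11, 21, 15. Mean = 16.
Difference = 17.8 − 16 = 1.8.

1.8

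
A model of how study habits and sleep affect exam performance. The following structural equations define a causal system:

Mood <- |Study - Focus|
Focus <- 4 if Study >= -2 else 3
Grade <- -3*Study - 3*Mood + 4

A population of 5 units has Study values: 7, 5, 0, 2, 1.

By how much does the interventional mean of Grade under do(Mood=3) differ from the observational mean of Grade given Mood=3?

Under do(Mood=3), Mood's equation is replaced by Mood=3 for every unit. Per-unit Grade: -26, -20, -5, -11, -8. Mean = -14.
Observing Mood=3 restricts to units where Mood's equation naturally yields 3: Study ∈ {7, 1}. In that subpopulation Grade = -26, -8, mean -17.
Difference = -14 − (-17) = 3.

3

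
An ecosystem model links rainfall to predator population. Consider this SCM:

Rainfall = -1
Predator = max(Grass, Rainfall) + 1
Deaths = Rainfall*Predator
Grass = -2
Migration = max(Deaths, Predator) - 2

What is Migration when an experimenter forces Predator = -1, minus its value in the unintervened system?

1

do(Predator=-1) replaces the equation Predator = max(Grass, Rainfall) + 1 with the constant Predator = -1.
Deaths = Rainfall*Predator  [with Rainfall=-1, Predator=-1]  = 1
Migration = max(Deaths, Predator) - 2  [with Deaths=1, Predator=-1]  = -1
Without intervention: Predator = max(Grass, Rainfall) + 1  [with Grass=-2, Rainfall=-1]  = 0; Deaths = Rainfall*Predator  [with Rainfall=-1, Predator=0]  = 0; Migration = max(Deaths, Predator) - 2  [with Deaths=0, Predator=0]  = -2.
Change = -1 − (-2) = 1.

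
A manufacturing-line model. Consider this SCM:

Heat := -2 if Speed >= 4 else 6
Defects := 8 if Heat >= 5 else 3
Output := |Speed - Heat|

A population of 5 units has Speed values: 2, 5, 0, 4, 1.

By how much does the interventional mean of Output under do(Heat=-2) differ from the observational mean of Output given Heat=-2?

Every unit gets Heat=-2 under the intervention. Output values become 4, 7, 2, 6, 3; E[Output|do(Heat=-2)] = 4.4.
Conditioning on Heat=-2 selects the 2 unit(s) with Speed ∈ {5, 4}. Their Output values: 7, 6. Mean = 6.5.
Difference = 4.4 − 6.5 = -2.1.

-2.1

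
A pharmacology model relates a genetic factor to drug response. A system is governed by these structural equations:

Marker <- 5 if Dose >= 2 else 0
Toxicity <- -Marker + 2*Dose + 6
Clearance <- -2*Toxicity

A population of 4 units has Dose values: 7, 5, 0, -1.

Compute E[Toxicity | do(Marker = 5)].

6.5

Under do(Marker=5), Marker's equation is replaced by Marker=5 for every unit. Per-unit Toxicity: 15, 11, 1, -1. Mean = 6.5.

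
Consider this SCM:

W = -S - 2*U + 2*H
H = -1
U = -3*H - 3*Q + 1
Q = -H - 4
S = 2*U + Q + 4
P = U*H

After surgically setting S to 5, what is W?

Under do(S=5), the mechanism S = 2*U + Q + 4 is discarded; S is fixed at 5.
Q = -H - 4  [with H=-1]  = -3
U = -3*H - 3*Q + 1  [with H=-1, Q=-3]  = 13
W = -S - 2*U + 2*H  [with S=5, U=13, H=-1]  = -33

-33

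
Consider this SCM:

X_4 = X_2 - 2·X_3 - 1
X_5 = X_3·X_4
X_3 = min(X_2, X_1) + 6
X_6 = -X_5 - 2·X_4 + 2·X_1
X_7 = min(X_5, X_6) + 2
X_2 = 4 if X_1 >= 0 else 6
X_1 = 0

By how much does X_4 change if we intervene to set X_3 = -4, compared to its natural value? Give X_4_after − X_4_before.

The intervention breaks the incoming arrows to X_3: X_3 = min(X_2, X_1) + 6 no longer applies, and X_3 = -4.
X_2 = 4 if X_1 >= 0 else 6  [with X_1=0]  = 4
X_4 = X_2 - 2·X_3 - 1  [with X_2=4, X_3=-4]  = 11
Without intervention: X_2 = 4 if X_1 >= 0 else 6  [with X_1=0]  = 4; X_3 = min(X_2, X_1) + 6  [with X_2=4, X_1=0]  = 6; X_4 = X_2 - 2·X_3 - 1  [with X_2=4, X_3=6]  = -9.
Change = 11 − (-9) = 20.

20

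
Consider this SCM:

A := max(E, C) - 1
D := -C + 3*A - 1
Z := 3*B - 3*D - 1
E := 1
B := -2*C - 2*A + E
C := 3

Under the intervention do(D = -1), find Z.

-25

Under do(D=-1), the mechanism D := -C + 3*A - 1 is discarded; D is fixed at -1.
A = max(E, C) - 1  [with E=1, C=3]  = 2
B = -2*C - 2*A + E  [with C=3, A=2, E=1]  = -9
Z = 3*B - 3*D - 1  [with B=-9, D=-1]  = -25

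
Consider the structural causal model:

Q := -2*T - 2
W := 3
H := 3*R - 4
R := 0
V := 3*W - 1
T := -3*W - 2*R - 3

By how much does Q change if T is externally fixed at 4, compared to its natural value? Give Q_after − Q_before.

The intervention breaks the incoming arrows to T: T := -3*W - 2*R - 3 no longer applies, and T = 4.
Q = -2*T - 2  [with T=4]  = -10
Without intervention: T = -3*W - 2*R - 3  [with W=3, R=0]  = -12; Q = -2*T - 2  [with T=-12]  = 22.
Change = -10 − 22 = -32.

-32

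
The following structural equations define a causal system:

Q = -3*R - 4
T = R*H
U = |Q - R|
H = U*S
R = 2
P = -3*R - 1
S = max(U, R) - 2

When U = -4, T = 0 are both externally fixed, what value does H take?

Setting U = -4, T = 0 by intervention discards those variables' equations.
S = max(U, R) - 2  [with U=-4, R=2]  = 0
H = U*S  [with U=-4, S=0]  = 0

0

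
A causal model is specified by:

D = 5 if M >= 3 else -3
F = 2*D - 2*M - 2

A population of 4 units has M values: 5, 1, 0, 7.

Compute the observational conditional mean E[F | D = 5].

-4

E[F|D=5] averages over only the 2 units with D=5 (M = 5, 7): F = -2, -6, mean -4.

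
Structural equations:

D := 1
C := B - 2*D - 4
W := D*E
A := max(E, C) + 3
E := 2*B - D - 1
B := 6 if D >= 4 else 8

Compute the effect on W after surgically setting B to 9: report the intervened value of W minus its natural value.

2

Under do(B=9), the mechanism B := 6 if D >= 4 else 8 is discarded; B is fixed at 9.
E = 2*B - D - 1  [with B=9, D=1]  = 16
W = D*E  [with D=1, E=16]  = 16
Without intervention: B = 6 if D >= 4 else 8  [with D=1]  = 8; E = 2*B - D - 1  [with B=8, D=1]  = 14; W = D*E  [with D=1, E=14]  = 14.
Change = 16 − 14 = 2.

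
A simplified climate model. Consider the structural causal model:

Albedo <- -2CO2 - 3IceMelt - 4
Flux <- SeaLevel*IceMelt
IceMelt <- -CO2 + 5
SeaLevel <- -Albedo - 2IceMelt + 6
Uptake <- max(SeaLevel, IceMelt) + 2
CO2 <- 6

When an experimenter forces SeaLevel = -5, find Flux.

5

Intervening sets SeaLevel = -5 and removes its equation (SeaLevel <- -Albedo - 2IceMelt + 6).
IceMelt = -CO2 + 5  [with CO2=6]  = -1
Flux = SeaLevel*IceMelt  [with SeaLevel=-5, IceMelt=-1]  = 5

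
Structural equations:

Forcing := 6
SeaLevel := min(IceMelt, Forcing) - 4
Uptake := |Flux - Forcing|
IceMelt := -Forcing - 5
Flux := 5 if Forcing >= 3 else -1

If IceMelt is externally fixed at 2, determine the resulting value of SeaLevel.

The intervention breaks the incoming arrows to IceMelt: IceMelt := -Forcing - 5 no longer applies, and IceMelt = 2.
SeaLevel = min(IceMelt, Forcing) - 4  [with IceMelt=2, Forcing=6]  = -2

-2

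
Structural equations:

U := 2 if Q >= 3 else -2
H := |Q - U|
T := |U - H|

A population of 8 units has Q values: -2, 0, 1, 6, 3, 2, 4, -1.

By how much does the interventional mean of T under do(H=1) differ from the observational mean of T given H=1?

0.25

do(H=1) breaks H's dependence on Q. With H=1 fixed, T across the units is 3, 3, 3, 1, 1, 3, 1, 3, mean 2.25.
Observing H=1 restricts to units where H's equation naturally yields 1: Q ∈ {3, -1}. In that subpopulation T = 1, 3, mean 2.
Difference = 2.25 − 2 = 0.25.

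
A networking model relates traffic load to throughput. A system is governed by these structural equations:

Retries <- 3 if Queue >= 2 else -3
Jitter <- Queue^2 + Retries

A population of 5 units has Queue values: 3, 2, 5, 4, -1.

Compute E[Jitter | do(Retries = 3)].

do(Retries=3) breaks Retries's dependence on Queue. With Retries=3 fixed, Jitter across the units is 12, 7, 28, 19, 4, mean 14.

14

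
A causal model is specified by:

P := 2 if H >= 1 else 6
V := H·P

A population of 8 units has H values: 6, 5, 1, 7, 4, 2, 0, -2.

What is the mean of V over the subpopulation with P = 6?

Conditioning on P=6 selects the 2 unit(s) with H ∈ {0, -2}. Their V values: 0, -12. Mean = -6.

-6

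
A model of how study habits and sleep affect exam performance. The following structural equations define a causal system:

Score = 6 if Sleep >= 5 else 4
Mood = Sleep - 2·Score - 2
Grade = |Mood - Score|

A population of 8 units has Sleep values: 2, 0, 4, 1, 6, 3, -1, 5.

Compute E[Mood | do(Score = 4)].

-7.5

Every unit gets Score=4 under the intervention. Mood values become -8, -10, -6, -9, -4, -7, -11, -5; E[Mood|do(Score=4)] = -7.5.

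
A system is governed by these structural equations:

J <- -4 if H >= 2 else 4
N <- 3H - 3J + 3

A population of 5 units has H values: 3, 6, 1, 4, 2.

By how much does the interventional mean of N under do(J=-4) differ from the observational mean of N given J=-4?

-1.65

Under do(J=-4), J's equation is replaced by J=-4 for every unit. Per-unit N: 24, 33, 18, 27, 21. Mean = 24.6.
Conditioning on J=-4 selects the 4 unit(s) with H ∈ {3, 6, 4, 2}. Their N values: 24, 33, 27, 21. Mean = 26.25.
Difference = 24.6 − 26.25 = -1.65.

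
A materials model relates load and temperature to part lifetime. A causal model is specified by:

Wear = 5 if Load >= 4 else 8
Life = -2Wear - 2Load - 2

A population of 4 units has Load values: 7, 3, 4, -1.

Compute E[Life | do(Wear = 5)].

-18.5

do(Wear=5) breaks Wear's dependence on Load. With Wear=5 fixed, Life across the units is -26, -18, -20, -10, mean -18.5.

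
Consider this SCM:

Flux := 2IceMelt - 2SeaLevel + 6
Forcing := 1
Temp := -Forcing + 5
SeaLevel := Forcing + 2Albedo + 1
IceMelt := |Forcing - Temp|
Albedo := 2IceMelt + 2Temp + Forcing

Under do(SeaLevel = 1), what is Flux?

10

The intervention breaks the incoming arrows to SeaLevel: SeaLevel := Forcing + 2Albedo + 1 no longer applies, and SeaLevel = 1.
Temp = -Forcing + 5  [with Forcing=1]  = 4
IceMelt = |Forcing - Temp|  [with Forcing=1, Temp=4]  = 3
Flux = 2IceMelt - 2SeaLevel + 6  [with IceMelt=3, SeaLevel=1]  = 10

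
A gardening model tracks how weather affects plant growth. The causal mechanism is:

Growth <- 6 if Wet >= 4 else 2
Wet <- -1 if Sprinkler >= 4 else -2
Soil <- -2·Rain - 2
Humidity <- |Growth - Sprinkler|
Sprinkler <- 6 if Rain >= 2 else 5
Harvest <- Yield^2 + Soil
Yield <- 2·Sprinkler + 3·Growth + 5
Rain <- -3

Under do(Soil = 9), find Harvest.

The intervention breaks the incoming arrows to Soil: Soil <- -2·Rain - 2 no longer applies, and Soil = 9.
Sprinkler = 6 if Rain >= 2 else 5  [with Rain=-3]  = 5
Wet = -1 if Sprinkler >= 4 else -2  [with Sprinkler=5]  = -1
Growth = 6 if Wet >= 4 else 2  [with Wet=-1]  = 2
Yield = 2·Sprinkler + 3·Growth + 5  [with Sprinkler=5, Growth=2]  = 21
Harvest = Yield^2 + Soil  [with Yield=21, Soil=9]  = 450

450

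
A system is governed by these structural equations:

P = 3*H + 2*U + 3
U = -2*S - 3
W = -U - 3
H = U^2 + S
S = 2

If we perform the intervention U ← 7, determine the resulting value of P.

Under do(U=7), the mechanism U = -2*S - 3 is discarded; U is fixed at 7.
H = U^2 + S  [with U=7, S=2]  = 51
P = 3*H + 2*U + 3  [with H=51, U=7]  = 170

170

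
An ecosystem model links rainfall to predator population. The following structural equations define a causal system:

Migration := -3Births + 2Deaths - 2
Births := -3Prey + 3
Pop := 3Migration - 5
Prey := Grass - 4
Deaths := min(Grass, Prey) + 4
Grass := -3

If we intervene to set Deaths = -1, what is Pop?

-233

Under do(Deaths=-1), the mechanism Deaths := min(Grass, Prey) + 4 is discarded; Deaths is fixed at -1.
Prey = Grass - 4  [with Grass=-3]  = -7
Births = -3Prey + 3  [with Prey=-7]  = 24
Migration = -3Births + 2Deaths - 2  [with Births=24, Deaths=-1]  = -76
Pop = 3Migration - 5  [with Migration=-76]  = -233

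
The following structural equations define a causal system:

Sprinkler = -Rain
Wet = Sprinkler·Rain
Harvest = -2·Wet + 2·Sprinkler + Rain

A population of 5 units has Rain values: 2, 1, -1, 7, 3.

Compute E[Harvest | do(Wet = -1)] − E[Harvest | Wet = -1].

-2.4

The intervention sets Wet=-1 in all 5 units regardless of Rain. Recomputing Harvest per unit gives 0, 1, 3, -5, -1; average -0.4.
E[Harvest|Wet=-1] averages over only the 2 units with Wet=-1 (Rain = 1, -1): Harvest = 1, 3, mean 2.
Difference = -0.4 − 2 = -2.4.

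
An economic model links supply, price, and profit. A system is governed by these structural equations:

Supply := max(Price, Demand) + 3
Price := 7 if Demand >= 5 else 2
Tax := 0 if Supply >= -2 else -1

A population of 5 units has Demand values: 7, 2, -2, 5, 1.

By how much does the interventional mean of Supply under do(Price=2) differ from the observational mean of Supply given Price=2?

Under do(Price=2), Price's equation is replaced by Price=2 for every unit. Per-unit Supply: 10, 5, 5, 8, 5. Mean = 6.6.
Conditioning on Price=2 selects the 3 unit(s) with Demand ∈ {2, -2, 1}. Their Supply values: 5, 5, 5. Mean = 5.
Difference = 6.6 − 5 = 1.6.

1.6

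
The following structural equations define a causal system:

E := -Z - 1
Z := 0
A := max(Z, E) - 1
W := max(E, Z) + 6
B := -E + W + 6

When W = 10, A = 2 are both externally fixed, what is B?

Setting W = 10, A = 2 by intervention discards those variables' equations.
E = -Z - 1  [with Z=0]  = -1
B = -E + W + 6  [with E=-1, W=10]  = 17

17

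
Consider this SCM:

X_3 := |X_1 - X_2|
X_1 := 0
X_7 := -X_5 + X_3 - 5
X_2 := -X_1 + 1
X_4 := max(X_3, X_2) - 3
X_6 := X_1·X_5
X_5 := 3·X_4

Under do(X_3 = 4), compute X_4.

The intervention breaks the incoming arrows to X_3: X_3 := |X_1 - X_2| no longer applies, and X_3 = 4.
X_2 = -X_1 + 1  [with X_1=0]  = 1
X_4 = max(X_3, X_2) - 3  [with X_3=4, X_2=1]  = 1

1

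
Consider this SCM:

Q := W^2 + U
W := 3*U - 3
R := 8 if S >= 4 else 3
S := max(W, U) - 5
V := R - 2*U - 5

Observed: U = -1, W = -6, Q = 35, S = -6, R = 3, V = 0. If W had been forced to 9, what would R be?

do(W=9) replaces the equation W := 3*U - 3 with the constant W = 9.
S = max(W, U) - 5  [with W=9, U=-1]  = 4
R = 8 if S >= 4 else 3  [with S=4]  = 8

8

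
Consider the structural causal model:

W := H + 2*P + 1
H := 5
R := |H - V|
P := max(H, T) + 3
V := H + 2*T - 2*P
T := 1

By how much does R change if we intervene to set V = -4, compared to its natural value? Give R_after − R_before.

-5

Intervening sets V = -4 and removes its equation (V := H + 2*T - 2*P).
R = |H - V|  [with H=5, V=-4]  = 9
Without intervention: P = max(H, T) + 3  [with H=5, T=1]  = 8; V = H + 2*T - 2*P  [with H=5, T=1, P=8]  = -9; R = |H - V|  [with H=5, V=-9]  = 14.
Change = 9 − 14 = -5.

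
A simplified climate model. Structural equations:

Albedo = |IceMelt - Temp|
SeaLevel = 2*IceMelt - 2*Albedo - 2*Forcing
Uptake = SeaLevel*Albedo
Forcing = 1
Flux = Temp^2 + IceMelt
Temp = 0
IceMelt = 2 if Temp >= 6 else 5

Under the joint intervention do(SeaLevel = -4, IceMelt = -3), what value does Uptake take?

-12

The joint intervention fixes SeaLevel = -4, IceMelt = -3, removing each variable's own equation.
Albedo = |IceMelt - Temp|  [with IceMelt=-3, Temp=0]  = 3
Uptake = SeaLevel*Albedo  [with SeaLevel=-4, Albedo=3]  = -12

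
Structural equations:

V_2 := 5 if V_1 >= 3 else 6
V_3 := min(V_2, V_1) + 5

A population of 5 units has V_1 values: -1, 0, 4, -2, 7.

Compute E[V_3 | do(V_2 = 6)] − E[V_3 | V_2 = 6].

Under do(V_2=6), V_2's equation is replaced by V_2=6 for every unit. Per-unit V_3: 4, 5, 9, 3, 11. Mean = 6.4.
E[V_3|V_2=6] averages over only the 3 units with V_2=6 (V_1 = -1, 0, -2): V_3 = 4, 5, 3, mean 4.
Difference = 6.4 − 4 = 2.4.

2.4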